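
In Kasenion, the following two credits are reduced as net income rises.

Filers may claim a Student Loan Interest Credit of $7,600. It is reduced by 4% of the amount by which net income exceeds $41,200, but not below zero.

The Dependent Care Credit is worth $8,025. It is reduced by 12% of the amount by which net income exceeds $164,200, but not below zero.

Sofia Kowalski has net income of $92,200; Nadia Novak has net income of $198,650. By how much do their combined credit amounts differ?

Sofia ($92,200): Student Loan Interest Credit: 4% of the $51,000 excess over $41,200 is $2,040; credit = $7,600 − $2,040 = $5,560. Dependent Care Credit: $92,200 is at or below the $164,200 threshold, so the full $8,025 applies. total $5,560 + $8,025 = $13,585
Nadia ($198,650): Student Loan Interest Credit: 4% of the $157,450 excess over $41,200 is $6,298; credit = $7,600 − $6,298 = $1,302. Dependent Care Credit: 12% of the $34,450 excess over $164,200 is $4,134; credit = $8,025 − $4,134 = $3,891. total $1,302 + $3,891 = $5,193
Difference: |$13,585 − $5,193| = $8,392.

$8,392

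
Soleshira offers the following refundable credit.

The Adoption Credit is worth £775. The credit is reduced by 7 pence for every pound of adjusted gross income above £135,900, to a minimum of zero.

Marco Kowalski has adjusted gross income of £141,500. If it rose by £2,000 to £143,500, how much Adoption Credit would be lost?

£140

At £141,500 — 7% of the £5,600 excess over £135,900 is £392; credit = £775 − £392 = £383.
At £143,500 — 7% of the £7,600 excess over £135,900 is £532; credit = £775 − £532 = £243.
Lost: £383 − £243 = £140.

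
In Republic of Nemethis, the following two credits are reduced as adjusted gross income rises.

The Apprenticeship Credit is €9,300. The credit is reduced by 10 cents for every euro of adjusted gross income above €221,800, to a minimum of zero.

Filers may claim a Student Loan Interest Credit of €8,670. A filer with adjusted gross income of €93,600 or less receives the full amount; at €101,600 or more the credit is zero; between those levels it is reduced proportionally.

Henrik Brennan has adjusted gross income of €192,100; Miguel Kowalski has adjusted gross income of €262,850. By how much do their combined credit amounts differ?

€4,105

Henrik (€192,100): Apprenticeship Credit: €192,100 is at or below the €221,800 threshold, so the full €9,300 applies. Student Loan Interest Credit: €192,100 is at or above €101,600, so the credit is €0. total €9,300 + €0 = €9,300
Miguel (€262,850): Apprenticeship Credit: 10% of the €41,050 excess over €221,800 is €4,105; credit = €9,300 − €4,105 = €5,195. Student Loan Interest Credit: €262,850 is at or above €101,600, so the credit is €0. total €5,195 + €0 = €5,195
Difference: |€9,300 − €5,195| = €4,105.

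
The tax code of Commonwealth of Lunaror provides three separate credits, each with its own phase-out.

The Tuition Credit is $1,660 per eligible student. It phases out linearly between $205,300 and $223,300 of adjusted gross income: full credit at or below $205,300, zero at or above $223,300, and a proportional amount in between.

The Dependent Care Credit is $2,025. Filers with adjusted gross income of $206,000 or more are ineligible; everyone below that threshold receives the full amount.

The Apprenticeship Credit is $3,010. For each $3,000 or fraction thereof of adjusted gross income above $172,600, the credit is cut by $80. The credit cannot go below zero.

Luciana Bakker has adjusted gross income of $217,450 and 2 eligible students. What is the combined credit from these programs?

Tuition Credit: base = 2 × $1,660 = $3,320. $217,450 is $12,150 into a $18,000 phase-out range, leaving 5,850/18,000 of the credit: $3,320 × 5,850/18,000 = $1,079.
Dependent Care Credit: $217,450 meets or exceeds the $206,000 cutoff, so the credit is $0.
Apprenticeship Credit: income exceeds $172,600 by $44,850, which is 15 full-or-partial $3,000 increments; reduction = 15 × $80 = $1,200, leaving $1,810.
Total: $1,079 + $0 + $1,810 = $2,889.

$2,889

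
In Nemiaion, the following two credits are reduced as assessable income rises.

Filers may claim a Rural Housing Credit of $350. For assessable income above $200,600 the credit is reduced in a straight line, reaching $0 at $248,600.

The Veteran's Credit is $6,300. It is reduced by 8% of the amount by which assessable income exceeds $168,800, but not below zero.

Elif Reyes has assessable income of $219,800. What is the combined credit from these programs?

$2,430

Rural Housing Credit: $219,800 is $19,200 into a $48,000 phase-out range, leaving 28,800/48,000 of the credit: $350 × 28,800/48,000 = $210.
Veteran's Credit: 8% of the $51,000 excess over $168,800 is $4,080; credit = $6,300 − $4,080 = $2,220.
Total: $210 + $2,220 = $2,430.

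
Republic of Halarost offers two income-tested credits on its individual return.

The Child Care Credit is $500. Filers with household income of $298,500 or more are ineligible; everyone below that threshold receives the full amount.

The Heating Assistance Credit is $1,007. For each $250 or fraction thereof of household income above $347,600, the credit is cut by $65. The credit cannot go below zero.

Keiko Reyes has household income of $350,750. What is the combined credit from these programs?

Child Care Credit: $350,750 meets or exceeds the $298,500 cutoff, so the credit is $0.
Heating Assistance Credit: income exceeds $347,600 by $3,150, which is 13 full-or-partial $250 increments; reduction = 13 × $65 = $845, leaving $162.
Total: $0 + $162 = $162.

$162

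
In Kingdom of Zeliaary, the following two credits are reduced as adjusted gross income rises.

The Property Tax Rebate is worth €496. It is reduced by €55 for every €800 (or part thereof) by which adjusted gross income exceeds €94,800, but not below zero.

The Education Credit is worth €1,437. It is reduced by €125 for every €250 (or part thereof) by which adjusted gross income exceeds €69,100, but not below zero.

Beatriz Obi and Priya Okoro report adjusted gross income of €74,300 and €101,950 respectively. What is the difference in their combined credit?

Beatriz (€74,300): Property Tax Rebate: €74,300 is at or below the €94,800 threshold, so the full €496 applies. Education Credit: income exceeds €69,100 by €5,200 → 21 increments × €125 = €2,625 ≥ base, so the credit is €0. total €496 + €0 = €496
Priya (€101,950): Property Tax Rebate: income exceeds €94,800 by €7,150, which is 9 full-or-partial €800 increments; reduction = 9 × €55 = €495, leaving €1. Education Credit: income exceeds €69,100 by €32,850 → 132 increments × €125 = €16,500 ≥ base, so the credit is €0. total €1 + €0 = €1
Difference: |€496 − €1| = €495.

€495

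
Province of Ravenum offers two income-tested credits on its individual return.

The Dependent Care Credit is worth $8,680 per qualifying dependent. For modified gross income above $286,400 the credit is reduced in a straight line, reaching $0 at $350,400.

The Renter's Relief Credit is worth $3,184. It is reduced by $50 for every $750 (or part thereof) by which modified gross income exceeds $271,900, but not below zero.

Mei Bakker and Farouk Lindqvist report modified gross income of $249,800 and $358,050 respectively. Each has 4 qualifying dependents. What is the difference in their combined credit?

$37,904

Mei ($249,800): Dependent Care Credit: base = 4 × $8,680 = $34,720. $249,800 is at or below the $286,400 threshold, so the full $34,720 applies. Renter's Relief Credit: $249,800 is at or below the $271,900 threshold, so the full $3,184 applies. total $34,720 + $3,184 = $37,904
Farouk ($358,050): Dependent Care Credit: base = 4 × $8,680 = $34,720. $358,050 is at or above $350,400, so the credit is $0. Renter's Relief Credit: income exceeds $271,900 by $86,150 → 115 increments × $50 = $5,750 ≥ base, so the credit is $0. total $0 + $0 = $0
Difference: |$37,904 − $0| = $37,904.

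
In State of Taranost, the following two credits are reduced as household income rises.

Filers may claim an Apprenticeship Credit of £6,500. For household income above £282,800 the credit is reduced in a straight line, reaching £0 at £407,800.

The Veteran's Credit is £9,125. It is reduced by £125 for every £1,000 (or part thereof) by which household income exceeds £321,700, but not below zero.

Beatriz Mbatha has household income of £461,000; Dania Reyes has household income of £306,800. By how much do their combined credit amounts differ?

Beatriz (£461,000): Apprenticeship Credit: £461,000 is at or above £407,800, so the credit is £0. Veteran's Credit: income exceeds £321,700 by £139,300 → 140 increments × £125 = £17,500 ≥ base, so the credit is £0. total £0 + £0 = £0
Dania (£306,800): Apprenticeship Credit: £306,800 is £24,000 into a £125,000 phase-out range, leaving 101,000/125,000 of the credit: £6,500 × 101,000/125,000 = £5,252. Veteran's Credit: £306,800 is at or below the £321,700 threshold, so the full £9,125 applies. total £5,252 + £9,125 = £14,377
Difference: |£0 − £14,377| = £14,377.

£14,377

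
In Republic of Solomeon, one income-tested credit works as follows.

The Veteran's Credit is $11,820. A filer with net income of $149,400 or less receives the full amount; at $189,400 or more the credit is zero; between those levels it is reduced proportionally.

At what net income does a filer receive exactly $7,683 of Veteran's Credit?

$163,400

$7,683 is 7,683/11,820 of the full $11,820, so 4,137/11,820 of the $40,000 range has been used: income = $149,400 + $40,000 × 4,137/11,820 = $163,400.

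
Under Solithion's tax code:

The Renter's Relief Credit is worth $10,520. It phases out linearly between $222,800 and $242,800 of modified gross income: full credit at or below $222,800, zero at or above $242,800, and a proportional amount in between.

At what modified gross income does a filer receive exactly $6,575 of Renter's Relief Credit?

$6,575 is 6,575/10,520 of the full $10,520, so 3,945/10,520 of the $20,000 range has been used: income = $222,800 + $20,000 × 3,945/10,520 = $230,300.

$230,300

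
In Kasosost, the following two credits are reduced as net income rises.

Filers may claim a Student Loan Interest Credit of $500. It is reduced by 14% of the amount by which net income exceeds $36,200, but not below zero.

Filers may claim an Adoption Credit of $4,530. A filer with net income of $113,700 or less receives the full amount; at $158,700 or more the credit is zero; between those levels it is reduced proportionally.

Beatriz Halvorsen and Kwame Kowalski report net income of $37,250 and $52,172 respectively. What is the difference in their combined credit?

$353

Beatriz ($37,250): Student Loan Interest Credit: 14% of the $1,050 excess over $36,200 is $147; credit = $500 − $147 = $353. Adoption Credit: $37,250 is at or below the $113,700 threshold, so the full $4,530 applies. total $353 + $4,530 = $4,883
Kwame ($52,172): Student Loan Interest Credit: 14% of the $15,972 excess over $36,200 is $2,236.08 ≥ base, so the credit is $0. Adoption Credit: $52,172 is at or below the $113,700 threshold, so the full $4,530 applies. total $0 + $4,530 = $4,530
Difference: |$4,883 − $4,530| = $353.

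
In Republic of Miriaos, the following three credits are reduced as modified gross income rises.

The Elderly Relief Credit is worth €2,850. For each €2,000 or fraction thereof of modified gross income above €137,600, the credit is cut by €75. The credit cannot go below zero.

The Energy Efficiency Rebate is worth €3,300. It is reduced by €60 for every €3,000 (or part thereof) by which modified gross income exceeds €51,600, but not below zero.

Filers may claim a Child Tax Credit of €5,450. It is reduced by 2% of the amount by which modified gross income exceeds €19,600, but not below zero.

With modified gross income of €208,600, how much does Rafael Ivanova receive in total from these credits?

Elderly Relief Credit: income exceeds €137,600 by €71,000, which is 36 full-or-partial €2,000 increments; reduction = 36 × €75 = €2,700, leaving €150.
Energy Efficiency Rebate: income exceeds €51,600 by €157,000, which is 53 full-or-partial €3,000 increments; reduction = 53 × €60 = €3,180, leaving €120.
Child Tax Credit: 2% of the €189,000 excess over €19,600 is €3,780; credit = €5,450 − €3,780 = €1,670.
Total: €150 + €120 + €1,670 = €1,940.

€1,940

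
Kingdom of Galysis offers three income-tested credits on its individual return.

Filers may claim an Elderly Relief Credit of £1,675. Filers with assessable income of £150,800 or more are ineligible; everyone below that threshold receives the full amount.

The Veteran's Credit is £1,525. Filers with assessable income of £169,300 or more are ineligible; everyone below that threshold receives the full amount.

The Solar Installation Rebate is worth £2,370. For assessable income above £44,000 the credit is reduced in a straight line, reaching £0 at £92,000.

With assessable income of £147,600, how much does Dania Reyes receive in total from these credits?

£3,200

Elderly Relief Credit: £147,600 is below the £150,800 cutoff, so the full £1,675 applies.
Veteran's Credit: £147,600 is below the £169,300 cutoff, so the full £1,525 applies.
Solar Installation Rebate: £147,600 is at or above £92,000, so the credit is £0.
Total: £1,675 + £1,525 + £0 = £3,200.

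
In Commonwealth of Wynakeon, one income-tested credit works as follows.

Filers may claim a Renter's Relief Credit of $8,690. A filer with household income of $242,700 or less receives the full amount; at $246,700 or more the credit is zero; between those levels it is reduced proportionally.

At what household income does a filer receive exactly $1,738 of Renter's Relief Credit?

$245,900

$1,738 is 1,738/8,690 of the full $8,690, so 6,952/8,690 of the $4,000 range has been used: income = $242,700 + $4,000 × 6,952/8,690 = $245,900.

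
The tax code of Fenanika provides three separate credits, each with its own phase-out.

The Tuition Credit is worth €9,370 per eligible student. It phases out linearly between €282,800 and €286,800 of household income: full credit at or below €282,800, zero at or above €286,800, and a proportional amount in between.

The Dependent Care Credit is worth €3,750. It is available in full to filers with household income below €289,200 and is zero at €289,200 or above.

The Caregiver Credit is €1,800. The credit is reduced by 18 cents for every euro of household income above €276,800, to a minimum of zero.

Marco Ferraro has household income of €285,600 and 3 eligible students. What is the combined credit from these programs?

Tuition Credit: base = 3 × €9,370 = €28,110. €285,600 is €2,800 into a €4,000 phase-out range, leaving 1,200/4,000 of the credit: €28,110 × 1,200/4,000 = €8,433.
Dependent Care Credit: €285,600 is below the €289,200 cutoff, so the full €3,750 applies.
Caregiver Credit: 18% of the €8,800 excess over €276,800 is €1,584; credit = €1,800 − €1,584 = €216.
Total: €8,433 + €3,750 + €216 = €12,399.

€12,399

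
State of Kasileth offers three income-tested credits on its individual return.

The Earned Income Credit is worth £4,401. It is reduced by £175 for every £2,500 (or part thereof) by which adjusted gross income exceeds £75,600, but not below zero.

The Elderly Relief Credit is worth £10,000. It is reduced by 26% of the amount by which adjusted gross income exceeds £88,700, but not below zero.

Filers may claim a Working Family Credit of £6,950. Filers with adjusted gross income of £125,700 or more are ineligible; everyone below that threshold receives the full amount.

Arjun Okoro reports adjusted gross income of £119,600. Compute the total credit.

£10,167

Earned Income Credit: income exceeds £75,600 by £44,000, which is 18 full-or-partial £2,500 increments; reduction = 18 × £175 = £3,150, leaving £1,251.
Elderly Relief Credit: 26% of the £30,900 excess over £88,700 is £8,034; credit = £10,000 − £8,034 = £1,966.
Working Family Credit: £119,600 is below the £125,700 cutoff, so the full £6,950 applies.
Total: £1,251 + £1,966 + £6,950 = £10,167.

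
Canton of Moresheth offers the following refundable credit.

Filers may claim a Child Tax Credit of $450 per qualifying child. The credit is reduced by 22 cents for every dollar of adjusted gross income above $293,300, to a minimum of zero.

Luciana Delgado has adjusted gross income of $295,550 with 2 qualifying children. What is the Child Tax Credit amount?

Child Tax Credit: base = 2 × $450 = $900. 22% of the $2,250 excess over $293,300 is $495; credit = $900 − $495 = $405.

$405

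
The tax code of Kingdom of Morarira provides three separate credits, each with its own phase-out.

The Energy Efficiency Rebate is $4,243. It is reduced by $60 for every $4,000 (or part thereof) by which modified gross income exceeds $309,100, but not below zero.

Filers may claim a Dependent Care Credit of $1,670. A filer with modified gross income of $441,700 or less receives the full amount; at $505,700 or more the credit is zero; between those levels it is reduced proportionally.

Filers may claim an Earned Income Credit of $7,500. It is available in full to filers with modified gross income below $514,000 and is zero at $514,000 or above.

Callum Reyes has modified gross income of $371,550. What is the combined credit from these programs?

Energy Efficiency Rebate: income exceeds $309,100 by $62,450, which is 16 full-or-partial $4,000 increments; reduction = 16 × $60 = $960, leaving $3,283.
Dependent Care Credit: $371,550 is at or below the $441,700 threshold, so the full $1,670 applies.
Earned Income Credit: $371,550 is below the $514,000 cutoff, so the full $7,500 applies.
Total: $3,283 + $1,670 + $7,500 = $12,453.

$12,453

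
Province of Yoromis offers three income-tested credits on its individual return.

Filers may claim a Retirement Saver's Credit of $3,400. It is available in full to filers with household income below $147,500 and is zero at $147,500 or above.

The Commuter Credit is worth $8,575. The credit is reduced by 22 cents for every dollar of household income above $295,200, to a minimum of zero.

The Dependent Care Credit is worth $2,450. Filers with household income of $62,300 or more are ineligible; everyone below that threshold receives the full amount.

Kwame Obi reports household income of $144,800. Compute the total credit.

Retirement Saver's Credit: $144,800 is below the $147,500 cutoff, so the full $3,400 applies.
Commuter Credit: $144,800 is at or below the $295,200 threshold, so the full $8,575 applies.
Dependent Care Credit: $144,800 meets or exceeds the $62,300 cutoff, so the credit is $0.
Total: $3,400 + $8,575 + $0 = $11,975.

$11,975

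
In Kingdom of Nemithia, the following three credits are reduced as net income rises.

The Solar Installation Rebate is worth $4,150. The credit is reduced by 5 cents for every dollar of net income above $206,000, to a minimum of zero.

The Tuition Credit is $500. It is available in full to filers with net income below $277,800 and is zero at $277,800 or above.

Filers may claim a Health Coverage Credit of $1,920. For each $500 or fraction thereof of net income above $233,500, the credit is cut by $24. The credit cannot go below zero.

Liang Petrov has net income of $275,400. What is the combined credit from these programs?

Solar Installation Rebate: 5% of the $69,400 excess over $206,000 is $3,470; credit = $4,150 − $3,470 = $680.
Tuition Credit: $275,400 is below the $277,800 cutoff, so the full $500 applies.
Health Coverage Credit: income exceeds $233,500 by $41,900 → 84 increments × $24 = $2,016 ≥ base, so the credit is $0.
Total: $680 + $500 + $0 = $1,180.

$1,180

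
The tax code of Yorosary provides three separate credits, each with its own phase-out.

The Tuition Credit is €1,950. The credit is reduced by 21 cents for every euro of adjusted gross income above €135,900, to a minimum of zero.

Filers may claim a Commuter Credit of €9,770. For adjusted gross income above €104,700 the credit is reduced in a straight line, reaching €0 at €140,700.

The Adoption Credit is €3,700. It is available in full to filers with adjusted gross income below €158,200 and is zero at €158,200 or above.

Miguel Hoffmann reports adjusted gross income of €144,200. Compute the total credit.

Tuition Credit: 21% of the €8,300 excess over €135,900 is €1,743; credit = €1,950 − €1,743 = €207.
Commuter Credit: €144,200 is at or above €140,700, so the credit is €0.
Adoption Credit: €144,200 is below the €158,200 cutoff, so the full €3,700 applies.
Total: €207 + €0 + €3,700 = €3,907.

€3,907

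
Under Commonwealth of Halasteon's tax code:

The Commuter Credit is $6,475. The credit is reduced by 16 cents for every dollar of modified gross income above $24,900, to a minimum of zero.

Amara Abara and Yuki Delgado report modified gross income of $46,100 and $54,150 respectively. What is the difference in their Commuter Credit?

Amara ($46,100): Commuter Credit: 16% of the $21,200 excess over $24,900 is $3,392; credit = $6,475 − $3,392 = $3,083.
Yuki ($54,150): Commuter Credit: 16% of the $29,250 excess over $24,900 is $4,680; credit = $6,475 − $4,680 = $1,795.
Difference: |$3,083 − $1,795| = $1,288.

$1,288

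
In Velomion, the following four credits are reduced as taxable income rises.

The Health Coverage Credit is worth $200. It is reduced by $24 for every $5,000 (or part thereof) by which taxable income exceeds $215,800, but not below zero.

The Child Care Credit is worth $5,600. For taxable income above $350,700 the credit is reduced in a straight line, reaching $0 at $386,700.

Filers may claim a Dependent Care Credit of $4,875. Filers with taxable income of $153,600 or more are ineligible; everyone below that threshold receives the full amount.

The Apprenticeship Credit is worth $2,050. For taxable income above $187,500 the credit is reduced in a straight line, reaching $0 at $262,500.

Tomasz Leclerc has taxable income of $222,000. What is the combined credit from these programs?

Health Coverage Credit: income exceeds $215,800 by $6,200, which is 2 full-or-partial $5,000 increments; reduction = 2 × $24 = $48, leaving $152.
Child Care Credit: $222,000 is at or below the $350,700 threshold, so the full $5,600 applies.
Dependent Care Credit: $222,000 meets or exceeds the $153,600 cutoff, so the credit is $0.
Apprenticeship Credit: $222,000 is $34,500 into a $75,000 phase-out range, leaving 40,500/75,000 of the credit: $2,050 × 40,500/75,000 = $1,107.
Total: $152 + $5,600 + $0 + $1,107 = $6,859.

$6,859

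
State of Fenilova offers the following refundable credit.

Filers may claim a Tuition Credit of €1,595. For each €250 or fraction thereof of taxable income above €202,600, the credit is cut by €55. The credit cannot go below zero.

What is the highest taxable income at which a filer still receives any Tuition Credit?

After 28 increments the reduction is 28 × €55 = €1,540, leaving €55; one more increment wipes it out. Increment 28 ends at excess 28 × €250 = €7,000, so the highest qualifying income is €202,600 + €7,000 = €209,600.

€209,600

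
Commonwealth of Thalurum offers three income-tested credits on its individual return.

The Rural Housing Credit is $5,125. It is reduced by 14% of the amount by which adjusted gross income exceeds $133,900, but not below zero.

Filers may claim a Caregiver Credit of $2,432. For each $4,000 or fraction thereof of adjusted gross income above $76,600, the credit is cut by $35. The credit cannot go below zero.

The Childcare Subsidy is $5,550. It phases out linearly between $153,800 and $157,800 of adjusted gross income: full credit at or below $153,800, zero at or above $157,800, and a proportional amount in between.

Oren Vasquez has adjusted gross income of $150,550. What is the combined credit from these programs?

Rural Housing Credit: 14% of the $16,650 excess over $133,900 is $2,331; credit = $5,125 − $2,331 = $2,794.
Caregiver Credit: income exceeds $76,600 by $73,950, which is 19 full-or-partial $4,000 increments; reduction = 19 × $35 = $665, leaving $1,767.
Childcare Subsidy: $150,550 is at or below the $153,800 threshold, so the full $5,550 applies.
Total: $2,794 + $1,767 + $5,550 = $10,111.

$10,111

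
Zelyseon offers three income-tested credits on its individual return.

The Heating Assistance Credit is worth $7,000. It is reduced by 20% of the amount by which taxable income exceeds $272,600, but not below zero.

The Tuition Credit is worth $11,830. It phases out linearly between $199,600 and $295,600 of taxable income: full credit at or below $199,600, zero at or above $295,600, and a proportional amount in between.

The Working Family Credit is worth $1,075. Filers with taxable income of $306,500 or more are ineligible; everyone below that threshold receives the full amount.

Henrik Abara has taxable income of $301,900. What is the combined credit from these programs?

Heating Assistance Credit: 20% of the $29,300 excess over $272,600 is $5,860; credit = $7,000 − $5,860 = $1,140.
Tuition Credit: $301,900 is at or above $295,600, so the credit is $0.
Working Family Credit: $301,900 is below the $306,500 cutoff, so the full $1,075 applies.
Total: $1,140 + $0 + $1,075 = $2,215.

$2,215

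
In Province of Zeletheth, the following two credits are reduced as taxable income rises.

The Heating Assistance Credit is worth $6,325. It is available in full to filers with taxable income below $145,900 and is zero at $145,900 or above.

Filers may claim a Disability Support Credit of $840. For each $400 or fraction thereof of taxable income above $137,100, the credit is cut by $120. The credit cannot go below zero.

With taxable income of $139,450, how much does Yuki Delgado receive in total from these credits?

Heating Assistance Credit: $139,450 is below the $145,900 cutoff, so the full $6,325 applies.
Disability Support Credit: income exceeds $137,100 by $2,350, which is 6 full-or-partial $400 increments; reduction = 6 × $120 = $720, leaving $120.
Total: $6,325 + $120 = $6,445.

$6,445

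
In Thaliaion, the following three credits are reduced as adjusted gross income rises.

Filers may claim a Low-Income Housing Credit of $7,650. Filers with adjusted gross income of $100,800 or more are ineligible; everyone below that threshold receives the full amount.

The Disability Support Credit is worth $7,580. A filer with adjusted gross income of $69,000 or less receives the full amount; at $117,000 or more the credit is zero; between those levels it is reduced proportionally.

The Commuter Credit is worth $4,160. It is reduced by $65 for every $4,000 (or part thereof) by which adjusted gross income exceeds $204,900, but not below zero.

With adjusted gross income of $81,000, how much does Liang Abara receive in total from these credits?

$17,495

Low-Income Housing Credit: $81,000 is below the $100,800 cutoff, so the full $7,650 applies.
Disability Support Credit: $81,000 is $12,000 into a $48,000 phase-out range, leaving 36,000/48,000 of the credit: $7,580 × 36,000/48,000 = $5,685.
Commuter Credit: $81,000 is at or below the $204,900 threshold, so the full $4,160 applies.
Total: $7,650 + $5,685 + $4,160 = $17,495.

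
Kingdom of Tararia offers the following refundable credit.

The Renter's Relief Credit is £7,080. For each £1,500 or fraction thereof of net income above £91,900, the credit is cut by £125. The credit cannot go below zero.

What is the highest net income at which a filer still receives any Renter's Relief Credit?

After 56 increments the reduction is 56 × £125 = £7,000, leaving £80; one more increment wipes it out. Increment 56 ends at excess 56 × £1,500 = £84,000, so the highest qualifying income is £91,900 + £84,000 = £175,900.

£175,900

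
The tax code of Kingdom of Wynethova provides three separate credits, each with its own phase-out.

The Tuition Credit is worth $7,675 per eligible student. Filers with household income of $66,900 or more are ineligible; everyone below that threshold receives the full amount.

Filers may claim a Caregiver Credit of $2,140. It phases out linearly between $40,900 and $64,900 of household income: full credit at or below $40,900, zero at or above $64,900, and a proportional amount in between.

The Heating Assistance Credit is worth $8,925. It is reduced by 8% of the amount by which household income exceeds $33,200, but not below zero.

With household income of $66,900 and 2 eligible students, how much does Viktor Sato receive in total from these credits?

Tuition Credit: base = 2 × $7,675 = $15,350. $66,900 meets or exceeds the $66,900 cutoff, so the credit is $0.
Caregiver Credit: $66,900 is at or above $64,900, so the credit is $0.
Heating Assistance Credit: 8% of the $33,700 excess over $33,200 is $2,696; credit = $8,925 − $2,696 = $6,229.
Total: $0 + $0 + $6,229 = $6,229.

$6,229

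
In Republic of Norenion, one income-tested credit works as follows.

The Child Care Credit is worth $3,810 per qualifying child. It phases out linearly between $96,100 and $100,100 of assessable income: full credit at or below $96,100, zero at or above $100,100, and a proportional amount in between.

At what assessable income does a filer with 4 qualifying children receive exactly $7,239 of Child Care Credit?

$98,200

Full credit = 4 × $3,810 = $15,240.
$7,239 is 7,239/15,240 of the full $15,240, so 8,001/15,240 of the $4,000 range has been used: income = $96,100 + $4,000 × 8,001/15,240 = $98,200.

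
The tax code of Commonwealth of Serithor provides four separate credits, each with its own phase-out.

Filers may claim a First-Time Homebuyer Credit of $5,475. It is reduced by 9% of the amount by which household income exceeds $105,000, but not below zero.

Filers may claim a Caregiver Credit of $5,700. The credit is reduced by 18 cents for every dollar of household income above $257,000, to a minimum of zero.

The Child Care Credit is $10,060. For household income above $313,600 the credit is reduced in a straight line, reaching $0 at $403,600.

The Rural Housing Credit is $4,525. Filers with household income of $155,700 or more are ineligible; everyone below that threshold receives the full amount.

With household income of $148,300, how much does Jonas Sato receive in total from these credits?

$21,863

First-Time Homebuyer Credit: 9% of the $43,300 excess over $105,000 is $3,897; credit = $5,475 − $3,897 = $1,578.
Caregiver Credit: $148,300 is at or below the $257,000 threshold, so the full $5,700 applies.
Child Care Credit: $148,300 is at or below the $313,600 threshold, so the full $10,060 applies.
Rural Housing Credit: $148,300 is below the $155,700 cutoff, so the full $4,525 applies.
Total: $1,578 + $5,700 + $10,060 + $4,525 = $21,863.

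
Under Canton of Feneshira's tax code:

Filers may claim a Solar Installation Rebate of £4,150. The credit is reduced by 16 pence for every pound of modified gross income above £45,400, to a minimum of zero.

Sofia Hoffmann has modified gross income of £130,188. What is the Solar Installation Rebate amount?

Solar Installation Rebate: 16% of the £84,788 excess over £45,400 is £13,566.08 ≥ base, so the credit is £0.

£0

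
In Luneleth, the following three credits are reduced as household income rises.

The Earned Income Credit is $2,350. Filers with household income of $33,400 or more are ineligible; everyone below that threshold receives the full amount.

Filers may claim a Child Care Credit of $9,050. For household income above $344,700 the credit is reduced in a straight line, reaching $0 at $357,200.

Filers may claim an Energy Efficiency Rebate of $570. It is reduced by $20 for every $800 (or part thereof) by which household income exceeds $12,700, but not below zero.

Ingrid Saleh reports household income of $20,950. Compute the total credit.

Earned Income Credit: $20,950 is below the $33,400 cutoff, so the full $2,350 applies.
Child Care Credit: $20,950 is at or below the $344,700 threshold, so the full $9,050 applies.
Energy Efficiency Rebate: income exceeds $12,700 by $8,250, which is 11 full-or-partial $800 increments; reduction = 11 × $20 = $220, leaving $350.
Total: $2,350 + $9,050 + $350 = $11,750.

$11,750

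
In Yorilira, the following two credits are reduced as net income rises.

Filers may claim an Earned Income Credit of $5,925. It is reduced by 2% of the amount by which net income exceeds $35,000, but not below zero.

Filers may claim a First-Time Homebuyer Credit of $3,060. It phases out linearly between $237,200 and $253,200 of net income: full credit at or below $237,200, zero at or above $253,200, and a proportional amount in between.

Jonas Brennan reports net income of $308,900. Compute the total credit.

$447

Earned Income Credit: 2% of the $273,900 excess over $35,000 is $5,478; credit = $5,925 − $5,478 = $447.
First-Time Homebuyer Credit: $308,900 is at or above $253,200, so the credit is $0.
Total: $447 + $0 = $447.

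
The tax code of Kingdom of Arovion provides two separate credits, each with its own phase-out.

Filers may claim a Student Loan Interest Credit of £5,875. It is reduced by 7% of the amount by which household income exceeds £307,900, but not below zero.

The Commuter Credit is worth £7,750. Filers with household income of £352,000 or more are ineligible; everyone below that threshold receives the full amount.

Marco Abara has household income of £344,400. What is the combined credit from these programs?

£11,070

Student Loan Interest Credit: 7% of the £36,500 excess over £307,900 is £2,555; credit = £5,875 − £2,555 = £3,320.
Commuter Credit: £344,400 is below the £352,000 cutoff, so the full £7,750 applies.
Total: £3,320 + £7,750 = £11,070.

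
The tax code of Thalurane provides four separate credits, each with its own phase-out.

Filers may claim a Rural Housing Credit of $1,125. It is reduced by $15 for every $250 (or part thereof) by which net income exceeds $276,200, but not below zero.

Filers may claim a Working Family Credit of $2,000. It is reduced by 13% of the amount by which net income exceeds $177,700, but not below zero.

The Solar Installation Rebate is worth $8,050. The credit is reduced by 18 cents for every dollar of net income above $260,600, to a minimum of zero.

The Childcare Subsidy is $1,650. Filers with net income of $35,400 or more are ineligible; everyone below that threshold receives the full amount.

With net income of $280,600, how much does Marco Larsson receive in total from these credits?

$5,305

Rural Housing Credit: income exceeds $276,200 by $4,400, which is 18 full-or-partial $250 increments; reduction = 18 × $15 = $270, leaving $855.
Working Family Credit: 13% of the $102,900 excess over $177,700 is $13,377 ≥ base, so the credit is $0.
Solar Installation Rebate: 18% of the $20,000 excess over $260,600 is $3,600; credit = $8,050 − $3,600 = $4,450.
Childcare Subsidy: $280,600 meets or exceeds the $35,400 cutoff, so the credit is $0.
Total: $855 + $0 + $4,450 + $0 = $5,305.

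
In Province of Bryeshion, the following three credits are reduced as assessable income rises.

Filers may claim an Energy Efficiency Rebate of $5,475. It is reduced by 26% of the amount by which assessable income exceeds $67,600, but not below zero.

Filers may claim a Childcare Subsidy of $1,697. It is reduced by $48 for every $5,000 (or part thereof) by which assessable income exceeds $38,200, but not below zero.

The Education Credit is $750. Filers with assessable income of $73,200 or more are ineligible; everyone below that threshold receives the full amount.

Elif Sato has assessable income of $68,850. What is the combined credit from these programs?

Energy Efficiency Rebate: 26% of the $1,250 excess over $67,600 is $325; credit = $5,475 − $325 = $5,150.
Childcare Subsidy: income exceeds $38,200 by $30,650, which is 7 full-or-partial $5,000 increments; reduction = 7 × $48 = $336, leaving $1,361.
Education Credit: $68,850 is below the $73,200 cutoff, so the full $750 applies.
Total: $5,150 + $1,361 + $750 = $7,261.

$7,261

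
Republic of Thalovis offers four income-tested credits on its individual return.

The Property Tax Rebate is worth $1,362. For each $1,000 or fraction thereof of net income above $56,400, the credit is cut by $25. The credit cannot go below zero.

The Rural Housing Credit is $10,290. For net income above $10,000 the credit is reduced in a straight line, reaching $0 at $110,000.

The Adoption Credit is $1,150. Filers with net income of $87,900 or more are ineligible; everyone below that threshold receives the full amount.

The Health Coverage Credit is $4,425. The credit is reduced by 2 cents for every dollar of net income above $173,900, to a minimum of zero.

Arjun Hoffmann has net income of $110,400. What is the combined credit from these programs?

$4,437

Property Tax Rebate: income exceeds $56,400 by $54,000, which is 54 full-or-partial $1,000 increments; reduction = 54 × $25 = $1,350, leaving $12.
Rural Housing Credit: $110,400 is at or above $110,000, so the credit is $0.
Adoption Credit: $110,400 meets or exceeds the $87,900 cutoff, so the credit is $0.
Health Coverage Credit: $110,400 is at or below the $173,900 threshold, so the full $4,425 applies.
Total: $12 + $0 + $0 + $4,425 = $4,437.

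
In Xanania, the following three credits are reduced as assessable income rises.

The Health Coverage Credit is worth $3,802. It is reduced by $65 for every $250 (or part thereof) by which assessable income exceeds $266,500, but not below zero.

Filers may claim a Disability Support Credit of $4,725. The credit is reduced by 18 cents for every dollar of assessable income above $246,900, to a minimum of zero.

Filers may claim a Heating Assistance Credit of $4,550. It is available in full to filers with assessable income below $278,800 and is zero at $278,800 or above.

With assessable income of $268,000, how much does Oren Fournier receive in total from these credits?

Health Coverage Credit: income exceeds $266,500 by $1,500, which is 6 full-or-partial $250 increments; reduction = 6 × $65 = $390, leaving $3,412.
Disability Support Credit: 18% of the $21,100 excess over $246,900 is $3,798; credit = $4,725 − $3,798 = $927.
Heating Assistance Credit: $268,000 is below the $278,800 cutoff, so the full $4,550 applies.
Total: $3,412 + $927 + $4,550 = $8,889.

$8,889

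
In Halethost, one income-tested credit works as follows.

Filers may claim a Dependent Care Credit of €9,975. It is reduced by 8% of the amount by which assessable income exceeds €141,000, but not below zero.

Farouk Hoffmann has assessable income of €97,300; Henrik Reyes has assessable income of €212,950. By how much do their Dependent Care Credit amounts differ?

€5,756

Farouk (€97,300): Dependent Care Credit: €97,300 is at or below the €141,000 threshold, so the full €9,975 applies.
Henrik (€212,950): Dependent Care Credit: 8% of the €71,950 excess over €141,000 is €5,756; credit = €9,975 − €5,756 = €4,219.
Difference: |€9,975 − €4,219| = €5,756.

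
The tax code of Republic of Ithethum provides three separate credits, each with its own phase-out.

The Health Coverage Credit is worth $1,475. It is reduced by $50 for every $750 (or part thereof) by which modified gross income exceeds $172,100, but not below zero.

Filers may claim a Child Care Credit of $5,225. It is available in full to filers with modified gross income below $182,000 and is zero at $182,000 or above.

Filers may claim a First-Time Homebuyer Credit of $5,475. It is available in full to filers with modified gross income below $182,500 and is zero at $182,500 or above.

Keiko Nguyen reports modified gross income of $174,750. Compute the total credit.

Health Coverage Credit: income exceeds $172,100 by $2,650, which is 4 full-or-partial $750 increments; reduction = 4 × $50 = $200, leaving $1,275.
Child Care Credit: $174,750 is below the $182,000 cutoff, so the full $5,225 applies.
First-Time Homebuyer Credit: $174,750 is below the $182,500 cutoff, so the full $5,475 applies.
Total: $1,275 + $5,225 + $5,475 = $11,975.

$11,975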